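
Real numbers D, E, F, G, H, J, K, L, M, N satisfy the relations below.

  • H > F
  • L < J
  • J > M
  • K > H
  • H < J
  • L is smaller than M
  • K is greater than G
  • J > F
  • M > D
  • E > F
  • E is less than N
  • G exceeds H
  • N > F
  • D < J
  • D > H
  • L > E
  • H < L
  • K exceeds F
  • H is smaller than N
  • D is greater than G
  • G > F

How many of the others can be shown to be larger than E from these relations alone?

4

The elements the relations force above E are L, N, M, J — no chain reaches any other.
That is 4.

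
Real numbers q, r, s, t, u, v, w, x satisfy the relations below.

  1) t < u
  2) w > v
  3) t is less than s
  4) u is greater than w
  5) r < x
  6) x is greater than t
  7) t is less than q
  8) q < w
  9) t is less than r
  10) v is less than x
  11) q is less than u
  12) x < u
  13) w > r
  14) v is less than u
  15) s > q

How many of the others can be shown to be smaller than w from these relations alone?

4

The elements the relations force below w are t, v, r, q — no chain reaches any other.
That is 4.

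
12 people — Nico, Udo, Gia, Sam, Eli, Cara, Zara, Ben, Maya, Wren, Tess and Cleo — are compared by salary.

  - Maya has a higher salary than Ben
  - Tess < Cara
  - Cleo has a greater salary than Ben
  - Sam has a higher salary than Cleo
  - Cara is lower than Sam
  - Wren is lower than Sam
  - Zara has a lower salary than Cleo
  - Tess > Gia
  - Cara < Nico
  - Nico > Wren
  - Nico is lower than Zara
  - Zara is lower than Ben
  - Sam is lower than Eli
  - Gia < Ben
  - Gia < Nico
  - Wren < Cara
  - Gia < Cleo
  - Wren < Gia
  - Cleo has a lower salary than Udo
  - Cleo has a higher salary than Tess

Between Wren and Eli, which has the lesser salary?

Wren

Wren < Gia and Gia < Tess give Wren < Tess.
Then Tess < Cara extends the chain to Cara.
Then Cara < Nico extends the chain to Nico.
Then Nico < Zara extends the chain to Zara.
With Zara < Ben: Wren < Gia < Tess < Cara < Nico < Zara < Ben.
Then Ben < Cleo extends the chain to Cleo.
With Cleo < Sam: Wren < Gia < Tess < Cara < Nico < Zara < Ben < Cleo < Sam.
With Sam < Eli: Wren < Gia < Tess < Cara < Nico < Zara < Ben < Cleo < Sam < Eli.
So Wren < Eli; Wren is the lower of the two.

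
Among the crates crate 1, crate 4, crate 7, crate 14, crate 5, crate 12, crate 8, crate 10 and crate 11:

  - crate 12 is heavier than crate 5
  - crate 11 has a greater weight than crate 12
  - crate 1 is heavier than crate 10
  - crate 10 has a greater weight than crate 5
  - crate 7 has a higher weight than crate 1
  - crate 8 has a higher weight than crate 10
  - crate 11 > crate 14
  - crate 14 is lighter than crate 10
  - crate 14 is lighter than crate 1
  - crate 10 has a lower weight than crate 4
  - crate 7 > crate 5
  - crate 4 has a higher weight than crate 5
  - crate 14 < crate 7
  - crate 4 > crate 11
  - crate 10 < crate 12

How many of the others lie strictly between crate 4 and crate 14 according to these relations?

3

The relations place crate 14 below crate 4. An element lies strictly between them when it is forced above crate 14 and also forced below crate 4.
Above crate 14: {crate 10, crate 1, crate 8, crate 12, crate 7, crate 11}. Below crate 4: {crate 5, crate 10, crate 12, crate 11}.
Intersection: {crate 10, crate 12, crate 11} — 3.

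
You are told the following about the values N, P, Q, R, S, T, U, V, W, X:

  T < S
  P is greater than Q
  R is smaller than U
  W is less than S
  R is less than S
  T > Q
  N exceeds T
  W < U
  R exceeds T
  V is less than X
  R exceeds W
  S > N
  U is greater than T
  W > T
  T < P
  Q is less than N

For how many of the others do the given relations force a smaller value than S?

5

The elements the relations force below S are Q, T, W, N, R — no chain reaches any other.
That is 5.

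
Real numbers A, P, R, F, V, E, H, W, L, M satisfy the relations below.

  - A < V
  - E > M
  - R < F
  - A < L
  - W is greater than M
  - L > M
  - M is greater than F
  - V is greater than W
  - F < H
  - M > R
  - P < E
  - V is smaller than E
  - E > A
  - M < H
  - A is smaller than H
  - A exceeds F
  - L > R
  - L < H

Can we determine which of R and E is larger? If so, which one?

The relevant relations are R < F; F < M; M < W; W < V; V < E.
Together: R < F < M < W < V < E.
So E is larger.

E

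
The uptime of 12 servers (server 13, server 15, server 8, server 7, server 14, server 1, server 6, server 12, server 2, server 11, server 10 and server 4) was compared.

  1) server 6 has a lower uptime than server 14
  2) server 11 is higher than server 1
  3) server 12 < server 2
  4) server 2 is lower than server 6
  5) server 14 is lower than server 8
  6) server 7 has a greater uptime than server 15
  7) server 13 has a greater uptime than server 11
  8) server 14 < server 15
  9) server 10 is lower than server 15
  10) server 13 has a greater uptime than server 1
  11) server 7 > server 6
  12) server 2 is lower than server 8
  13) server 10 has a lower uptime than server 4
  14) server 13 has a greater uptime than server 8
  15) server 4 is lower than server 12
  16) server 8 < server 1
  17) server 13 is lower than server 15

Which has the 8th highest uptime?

server 6

Chaining the given pairs: server 10 < server 4 < server 12 < server 2 < server 6 < server 14 < server 8 < server 1 < server 11 < server 13 < server 15 < server 7.
Counting 8 from the largest end gives server 6.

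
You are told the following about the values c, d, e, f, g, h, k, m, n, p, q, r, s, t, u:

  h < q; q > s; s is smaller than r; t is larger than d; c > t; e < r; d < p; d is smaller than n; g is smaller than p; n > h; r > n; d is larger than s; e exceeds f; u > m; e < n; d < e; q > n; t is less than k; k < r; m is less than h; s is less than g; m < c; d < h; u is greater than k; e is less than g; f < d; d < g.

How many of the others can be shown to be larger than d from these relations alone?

The elements the relations force above d are e, t, h, n, c, g, p, k, r, u, q — no chain reaches any other.
That is 11.

11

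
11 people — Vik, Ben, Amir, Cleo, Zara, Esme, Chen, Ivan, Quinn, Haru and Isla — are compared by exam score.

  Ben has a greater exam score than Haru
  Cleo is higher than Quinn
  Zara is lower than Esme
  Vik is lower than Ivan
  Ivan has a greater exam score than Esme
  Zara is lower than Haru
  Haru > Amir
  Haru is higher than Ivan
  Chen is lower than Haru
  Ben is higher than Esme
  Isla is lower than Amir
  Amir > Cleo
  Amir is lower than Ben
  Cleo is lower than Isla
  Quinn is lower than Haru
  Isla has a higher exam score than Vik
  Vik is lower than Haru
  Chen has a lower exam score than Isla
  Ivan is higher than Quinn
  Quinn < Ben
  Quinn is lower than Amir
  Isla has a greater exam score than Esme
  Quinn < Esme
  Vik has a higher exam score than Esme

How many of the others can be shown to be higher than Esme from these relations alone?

The elements the relations force above Esme are Vik, Ivan, Isla, Amir, Haru, Ben — no chain reaches any other.
That is 6.

6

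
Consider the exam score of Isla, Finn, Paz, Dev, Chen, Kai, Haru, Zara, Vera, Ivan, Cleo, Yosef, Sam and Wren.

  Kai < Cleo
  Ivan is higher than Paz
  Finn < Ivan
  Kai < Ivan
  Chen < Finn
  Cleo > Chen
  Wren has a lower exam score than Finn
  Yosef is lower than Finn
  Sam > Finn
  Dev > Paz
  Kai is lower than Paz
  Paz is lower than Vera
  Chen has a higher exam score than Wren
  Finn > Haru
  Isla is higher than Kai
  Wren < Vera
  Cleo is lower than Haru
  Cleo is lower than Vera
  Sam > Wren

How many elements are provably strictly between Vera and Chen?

1

The relations place Chen below Vera. An element lies strictly between them when it is forced above Chen and also forced below Vera.
Above Chen: {Cleo, Haru, Finn, Sam, Ivan}. Below Vera: {Wren, Kai, Cleo, Paz}.
Intersection: {Cleo} — 1.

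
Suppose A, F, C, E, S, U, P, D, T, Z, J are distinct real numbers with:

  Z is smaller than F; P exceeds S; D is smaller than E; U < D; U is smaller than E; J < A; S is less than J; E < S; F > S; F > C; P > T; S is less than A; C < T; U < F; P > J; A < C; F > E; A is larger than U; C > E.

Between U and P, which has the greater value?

U < D and D < E give U < E.
With E < S: U < D < E < S.
With S < J: U < D < E < S < J.
With J < A: U < D < E < S < J < A.
With A < C: U < D < E < S < J < A < C.
With C < T: U < D < E < S < J < A < C < T.
Then T < P extends the chain to P.
So U < P; P is the larger of the two.

P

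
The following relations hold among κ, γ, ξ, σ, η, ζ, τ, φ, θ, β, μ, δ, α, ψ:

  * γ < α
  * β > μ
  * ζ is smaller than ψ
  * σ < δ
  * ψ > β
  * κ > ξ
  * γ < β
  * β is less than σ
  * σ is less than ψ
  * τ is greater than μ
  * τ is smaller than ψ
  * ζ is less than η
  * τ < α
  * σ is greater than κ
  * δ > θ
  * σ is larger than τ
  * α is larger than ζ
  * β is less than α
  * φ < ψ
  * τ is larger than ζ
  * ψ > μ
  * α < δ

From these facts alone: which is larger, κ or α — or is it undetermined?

undetermined

Following every chain through κ: above κ we get σ, δ, ψ; below κ we get ξ.
α is not reached, and no chain runs the other way from α to κ.
So the given relations leave the order of κ and α undetermined.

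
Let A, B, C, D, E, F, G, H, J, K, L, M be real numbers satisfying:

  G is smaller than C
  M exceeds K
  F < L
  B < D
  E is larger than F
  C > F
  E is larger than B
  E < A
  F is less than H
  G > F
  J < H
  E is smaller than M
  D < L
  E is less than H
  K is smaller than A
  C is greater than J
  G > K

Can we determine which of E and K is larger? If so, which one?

undetermined

Following every chain through K: above K we get G, C, A, M.
E is not reached, and no chain runs the other way from E to K.
So the given relations leave the order of K and E undetermined.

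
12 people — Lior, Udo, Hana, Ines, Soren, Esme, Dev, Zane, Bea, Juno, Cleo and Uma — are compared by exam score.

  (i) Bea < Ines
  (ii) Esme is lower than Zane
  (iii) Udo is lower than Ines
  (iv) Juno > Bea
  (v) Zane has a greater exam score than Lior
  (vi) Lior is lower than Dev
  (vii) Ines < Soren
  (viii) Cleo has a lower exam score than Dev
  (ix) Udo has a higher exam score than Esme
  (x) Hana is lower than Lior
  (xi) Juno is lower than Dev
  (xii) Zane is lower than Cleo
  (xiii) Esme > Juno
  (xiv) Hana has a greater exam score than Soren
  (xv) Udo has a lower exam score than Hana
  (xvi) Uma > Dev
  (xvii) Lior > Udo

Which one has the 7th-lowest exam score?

Hana

The consecutive relations fix a unique order: Bea < Juno < Esme < Udo < Ines < Soren < Hana < Lior < Zane < Cleo < Dev < Uma.
Counting 7 from the smallest end gives Hana.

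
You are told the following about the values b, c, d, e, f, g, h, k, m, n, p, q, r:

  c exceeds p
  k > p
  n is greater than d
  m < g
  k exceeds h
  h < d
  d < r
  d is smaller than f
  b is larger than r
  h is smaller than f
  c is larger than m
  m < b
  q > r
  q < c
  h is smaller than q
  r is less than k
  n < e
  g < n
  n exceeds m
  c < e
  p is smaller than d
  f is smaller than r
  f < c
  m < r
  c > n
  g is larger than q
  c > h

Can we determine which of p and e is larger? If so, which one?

Link the given pairs in sequence: p < d; d < f; f < r; r < q; q < g; g < n; n < c; c < e.
Chaining these gives p < d < f < r < q < g < n < c < e.
So e is larger.

e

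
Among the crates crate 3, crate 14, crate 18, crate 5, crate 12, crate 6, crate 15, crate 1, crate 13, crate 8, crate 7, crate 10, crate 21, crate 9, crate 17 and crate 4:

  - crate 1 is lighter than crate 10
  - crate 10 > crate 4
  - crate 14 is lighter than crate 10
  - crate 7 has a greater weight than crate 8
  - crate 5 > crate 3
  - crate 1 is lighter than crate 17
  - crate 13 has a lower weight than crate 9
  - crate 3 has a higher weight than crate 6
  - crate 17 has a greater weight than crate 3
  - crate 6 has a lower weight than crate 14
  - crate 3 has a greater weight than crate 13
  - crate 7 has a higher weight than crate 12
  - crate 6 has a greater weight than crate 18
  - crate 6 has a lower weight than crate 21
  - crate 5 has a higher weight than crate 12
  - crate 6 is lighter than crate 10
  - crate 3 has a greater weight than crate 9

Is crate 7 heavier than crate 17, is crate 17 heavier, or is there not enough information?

undetermined

Following every chain through crate 17: below crate 17 we get crate 18, crate 6, crate 13, crate 1, crate 9, crate 3.
crate 7 is not reached, and no chain runs the other way from crate 7 to crate 17.
So the given relations leave the order of crate 17 and crate 7 undetermined.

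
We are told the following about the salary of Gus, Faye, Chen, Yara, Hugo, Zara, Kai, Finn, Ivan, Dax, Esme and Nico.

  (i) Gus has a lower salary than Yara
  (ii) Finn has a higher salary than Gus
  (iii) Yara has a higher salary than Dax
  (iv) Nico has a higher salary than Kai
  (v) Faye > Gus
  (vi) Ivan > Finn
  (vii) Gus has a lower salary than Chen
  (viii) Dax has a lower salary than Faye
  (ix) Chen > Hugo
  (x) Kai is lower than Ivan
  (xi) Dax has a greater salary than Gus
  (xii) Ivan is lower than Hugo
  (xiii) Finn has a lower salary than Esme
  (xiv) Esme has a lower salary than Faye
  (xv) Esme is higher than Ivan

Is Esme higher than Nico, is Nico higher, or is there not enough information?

Following every chain through Esme: above Esme we get Faye; below Esme we get Gus, Kai, Finn, Ivan.
Nico is not reached, and no chain runs the other way from Nico to Esme.
So the given relations leave the order of Esme and Nico undetermined.

undetermined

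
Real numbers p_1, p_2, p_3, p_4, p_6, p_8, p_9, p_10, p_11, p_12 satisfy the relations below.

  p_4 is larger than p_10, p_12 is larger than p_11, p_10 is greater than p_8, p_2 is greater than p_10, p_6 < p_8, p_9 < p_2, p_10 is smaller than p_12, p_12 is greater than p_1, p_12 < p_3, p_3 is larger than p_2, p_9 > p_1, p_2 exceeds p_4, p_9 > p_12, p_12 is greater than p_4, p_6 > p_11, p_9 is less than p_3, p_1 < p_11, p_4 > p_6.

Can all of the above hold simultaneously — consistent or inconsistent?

The single ordering p_1 < p_11 < p_6 < p_8 < p_10 < p_4 < p_12 < p_9 < p_2 < p_3 satisfies every listed relation, so no contradiction arises.

consistent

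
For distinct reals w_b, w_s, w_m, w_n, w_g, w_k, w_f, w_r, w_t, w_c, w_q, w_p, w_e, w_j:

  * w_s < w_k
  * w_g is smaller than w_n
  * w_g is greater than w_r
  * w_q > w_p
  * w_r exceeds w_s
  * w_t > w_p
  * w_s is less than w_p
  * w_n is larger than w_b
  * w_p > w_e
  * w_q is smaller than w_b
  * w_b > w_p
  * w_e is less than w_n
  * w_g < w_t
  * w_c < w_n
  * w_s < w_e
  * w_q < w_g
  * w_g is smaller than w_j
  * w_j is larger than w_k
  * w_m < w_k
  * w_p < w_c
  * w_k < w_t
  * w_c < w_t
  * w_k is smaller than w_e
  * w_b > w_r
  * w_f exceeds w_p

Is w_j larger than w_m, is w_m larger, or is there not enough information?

w_j

The relevant relations are w_m < w_k; w_k < w_e; w_e < w_p; w_p < w_q; w_q < w_g; w_g < w_j.
Chaining these gives w_m < w_k < w_e < w_p < w_q < w_g < w_j.
So w_j is larger.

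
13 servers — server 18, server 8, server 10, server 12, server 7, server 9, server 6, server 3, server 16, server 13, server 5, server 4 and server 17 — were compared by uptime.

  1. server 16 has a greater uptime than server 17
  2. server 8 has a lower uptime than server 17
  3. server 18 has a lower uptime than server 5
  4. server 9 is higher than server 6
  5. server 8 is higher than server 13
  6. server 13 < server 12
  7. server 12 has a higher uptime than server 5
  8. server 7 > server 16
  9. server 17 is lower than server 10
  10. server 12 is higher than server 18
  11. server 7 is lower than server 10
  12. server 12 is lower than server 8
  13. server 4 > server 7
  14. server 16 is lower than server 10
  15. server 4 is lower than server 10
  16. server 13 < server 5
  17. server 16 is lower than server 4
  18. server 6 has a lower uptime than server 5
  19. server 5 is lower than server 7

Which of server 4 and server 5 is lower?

server 5

server 5 < server 12 and server 12 < server 8 give server 5 < server 8.
With server 8 < server 17: server 5 < server 12 < server 8 < server 17.
With server 17 < server 16: server 5 < server 12 < server 8 < server 17 < server 16.
With server 16 < server 7: server 5 < server 12 < server 8 < server 17 < server 16 < server 7.
With server 7 < server 4: server 5 < server 12 < server 8 < server 17 < server 16 < server 7 < server 4.
So server 5 < server 4; server 5 is the lower of the two.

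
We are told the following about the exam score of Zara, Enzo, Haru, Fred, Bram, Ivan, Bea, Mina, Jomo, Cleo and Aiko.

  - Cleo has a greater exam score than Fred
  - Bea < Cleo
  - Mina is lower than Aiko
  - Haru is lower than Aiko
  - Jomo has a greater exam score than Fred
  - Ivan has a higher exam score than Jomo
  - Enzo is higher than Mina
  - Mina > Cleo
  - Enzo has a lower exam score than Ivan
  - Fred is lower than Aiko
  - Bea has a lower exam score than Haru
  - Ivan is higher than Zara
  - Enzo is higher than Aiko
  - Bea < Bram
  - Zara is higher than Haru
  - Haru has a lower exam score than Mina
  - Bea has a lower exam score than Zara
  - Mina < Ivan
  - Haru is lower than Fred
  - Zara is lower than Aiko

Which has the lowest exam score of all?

Chaining upward from Bea: directly above it, Haru, Cleo, Zara, Bram; then Fred, Mina, Aiko, Ivan; then Enzo, Jomo.
That covers every other element, and nothing is given below Bea, so Bea is the lowest exam score.

Bea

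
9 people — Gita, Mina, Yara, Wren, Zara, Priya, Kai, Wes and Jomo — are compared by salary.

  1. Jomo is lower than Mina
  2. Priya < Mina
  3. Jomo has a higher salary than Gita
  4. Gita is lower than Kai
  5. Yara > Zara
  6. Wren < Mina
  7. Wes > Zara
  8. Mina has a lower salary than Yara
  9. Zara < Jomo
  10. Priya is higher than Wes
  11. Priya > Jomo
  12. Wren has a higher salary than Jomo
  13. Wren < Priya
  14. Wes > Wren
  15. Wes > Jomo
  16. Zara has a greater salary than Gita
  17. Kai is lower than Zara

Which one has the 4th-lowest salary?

Jomo

Piecing the relations together gives one ordering: Gita < Kai < Zara < Jomo < Wren < Wes < Priya < Mina < Yara.
The 4th smallest is Jomo.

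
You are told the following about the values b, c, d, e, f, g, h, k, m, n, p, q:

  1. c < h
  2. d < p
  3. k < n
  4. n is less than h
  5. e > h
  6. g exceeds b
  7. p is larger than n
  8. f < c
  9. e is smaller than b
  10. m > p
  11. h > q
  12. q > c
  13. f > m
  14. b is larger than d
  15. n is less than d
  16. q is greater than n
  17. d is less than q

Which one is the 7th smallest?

Piecing the relations together gives one ordering: k < n < d < p < m < f < c < q < h < e < b < g.
The 7th smallest is c.

c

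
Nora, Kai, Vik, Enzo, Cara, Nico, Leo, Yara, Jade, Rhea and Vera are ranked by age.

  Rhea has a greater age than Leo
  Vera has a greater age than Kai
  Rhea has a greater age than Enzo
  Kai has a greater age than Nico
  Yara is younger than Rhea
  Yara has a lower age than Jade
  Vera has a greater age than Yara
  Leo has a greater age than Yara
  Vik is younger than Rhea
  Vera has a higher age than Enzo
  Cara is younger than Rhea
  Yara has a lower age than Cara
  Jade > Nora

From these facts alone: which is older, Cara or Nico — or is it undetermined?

Following every chain through Nico: above Nico we get Kai, Vera.
Cara is not reached, and no chain runs the other way from Cara to Nico.
So the given relations leave the order of Nico and Cara undetermined.

undetermined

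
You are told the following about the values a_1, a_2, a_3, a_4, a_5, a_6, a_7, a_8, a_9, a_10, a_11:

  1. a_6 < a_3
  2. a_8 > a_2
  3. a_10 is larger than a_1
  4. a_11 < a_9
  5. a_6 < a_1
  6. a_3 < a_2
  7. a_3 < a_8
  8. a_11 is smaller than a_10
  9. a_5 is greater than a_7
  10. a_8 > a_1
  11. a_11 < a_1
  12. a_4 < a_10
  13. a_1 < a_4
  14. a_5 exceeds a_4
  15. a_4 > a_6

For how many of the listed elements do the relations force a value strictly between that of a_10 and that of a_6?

2

Chaining upward from a_6 reaches: a_3, a_2, a_1, a_8, a_4, a_5.
Chaining downward from a_10 reaches: a_11, a_1, a_4.
Strictly between a_6 and a_10 are those in both lists: a_1, a_4 — 2 elements.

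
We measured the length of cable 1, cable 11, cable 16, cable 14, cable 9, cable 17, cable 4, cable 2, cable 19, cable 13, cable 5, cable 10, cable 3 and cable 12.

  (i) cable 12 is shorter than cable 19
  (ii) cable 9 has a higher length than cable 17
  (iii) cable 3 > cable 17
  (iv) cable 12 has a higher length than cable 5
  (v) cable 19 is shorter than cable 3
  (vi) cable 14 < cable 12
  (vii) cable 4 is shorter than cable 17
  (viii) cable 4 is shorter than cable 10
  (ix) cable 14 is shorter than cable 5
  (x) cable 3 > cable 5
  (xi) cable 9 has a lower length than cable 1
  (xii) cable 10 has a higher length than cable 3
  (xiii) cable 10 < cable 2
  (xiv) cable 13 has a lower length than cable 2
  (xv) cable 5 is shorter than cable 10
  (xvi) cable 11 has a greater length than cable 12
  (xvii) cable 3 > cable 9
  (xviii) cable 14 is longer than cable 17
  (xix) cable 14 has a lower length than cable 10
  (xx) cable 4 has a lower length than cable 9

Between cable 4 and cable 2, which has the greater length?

cable 4 < cable 17 and cable 17 < cable 14 give cable 4 < cable 14.
With cable 14 < cable 5: cable 4 < cable 17 < cable 14 < cable 5.
Then cable 5 < cable 12 extends the chain to cable 12.
Then cable 12 < cable 19 extends the chain to cable 19.
With cable 19 < cable 3: cable 4 < cable 17 < cable 14 < cable 5 < cable 12 < cable 19 < cable 3.
Then cable 3 < cable 10 extends the chain to cable 10.
Then cable 10 < cable 2 extends the chain to cable 2.
So cable 4 < cable 2; cable 2 is the longer of the two.

cable 2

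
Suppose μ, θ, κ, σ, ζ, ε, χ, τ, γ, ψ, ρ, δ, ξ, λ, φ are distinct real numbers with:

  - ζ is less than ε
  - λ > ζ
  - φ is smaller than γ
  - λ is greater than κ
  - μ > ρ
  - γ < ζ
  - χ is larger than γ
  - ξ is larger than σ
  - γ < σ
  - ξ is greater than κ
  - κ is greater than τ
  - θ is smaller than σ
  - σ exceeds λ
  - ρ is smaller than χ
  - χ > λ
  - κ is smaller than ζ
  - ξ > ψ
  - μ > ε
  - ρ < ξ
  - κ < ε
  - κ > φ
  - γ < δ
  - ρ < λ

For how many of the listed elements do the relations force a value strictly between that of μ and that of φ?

4

Chaining upward from φ reaches: γ, κ, ζ, δ, ε, λ, σ, ξ, χ.
Chaining downward from μ reaches: τ, γ, κ, ζ, ρ, ε.
Strictly between φ and μ are those in both lists: γ, κ, ζ, ε — 4 elements.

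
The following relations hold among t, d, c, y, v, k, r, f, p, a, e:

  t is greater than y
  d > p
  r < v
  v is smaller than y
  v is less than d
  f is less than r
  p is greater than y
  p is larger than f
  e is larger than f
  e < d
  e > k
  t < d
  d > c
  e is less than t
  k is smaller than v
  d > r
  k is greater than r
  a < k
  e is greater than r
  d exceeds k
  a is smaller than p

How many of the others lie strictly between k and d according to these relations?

The relations place k below d. An element lies strictly between them when it is forced above k and also forced below d.
Above k: {v, y, e, t, p}. Below d: {a, f, r, c, v, y, e, t, p}.
Intersection: {v, y, e, t, p} — 5.

5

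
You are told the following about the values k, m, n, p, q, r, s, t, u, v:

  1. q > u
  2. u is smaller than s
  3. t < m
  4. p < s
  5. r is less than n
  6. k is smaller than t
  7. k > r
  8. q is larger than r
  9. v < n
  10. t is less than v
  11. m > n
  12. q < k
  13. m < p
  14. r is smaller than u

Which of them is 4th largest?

n

The consecutive relations fix a unique order: r < u < q < k < t < v < n < m < p < s.
The 4th largest is n.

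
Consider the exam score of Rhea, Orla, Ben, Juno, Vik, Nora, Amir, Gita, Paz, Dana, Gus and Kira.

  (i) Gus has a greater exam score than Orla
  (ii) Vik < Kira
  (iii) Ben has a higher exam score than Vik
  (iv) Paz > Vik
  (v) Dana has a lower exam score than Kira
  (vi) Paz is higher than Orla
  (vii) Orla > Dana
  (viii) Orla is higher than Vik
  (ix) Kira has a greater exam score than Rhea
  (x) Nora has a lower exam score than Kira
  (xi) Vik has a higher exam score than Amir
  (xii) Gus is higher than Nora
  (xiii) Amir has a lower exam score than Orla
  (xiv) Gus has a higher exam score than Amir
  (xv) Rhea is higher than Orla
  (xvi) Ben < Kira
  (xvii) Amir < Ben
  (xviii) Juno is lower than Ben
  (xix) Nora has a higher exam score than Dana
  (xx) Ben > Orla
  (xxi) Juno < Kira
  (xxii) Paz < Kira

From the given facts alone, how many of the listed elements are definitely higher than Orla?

Directly above Orla: Paz, Gus, Ben, Rhea.
One step further: Kira (5 so far).
Nothing else is reachable above Orla; 5 in all.

5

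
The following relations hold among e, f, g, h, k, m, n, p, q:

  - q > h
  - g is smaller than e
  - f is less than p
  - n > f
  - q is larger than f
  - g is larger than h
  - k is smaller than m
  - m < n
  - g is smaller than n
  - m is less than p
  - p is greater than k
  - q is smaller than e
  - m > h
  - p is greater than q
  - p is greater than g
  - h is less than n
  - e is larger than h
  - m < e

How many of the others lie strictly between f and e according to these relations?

Chaining upward from f reaches: q, n, p.
Chaining downward from e reaches: h, k, g, m, q.
Strictly between f and e are those in both lists: q — 1 element.

1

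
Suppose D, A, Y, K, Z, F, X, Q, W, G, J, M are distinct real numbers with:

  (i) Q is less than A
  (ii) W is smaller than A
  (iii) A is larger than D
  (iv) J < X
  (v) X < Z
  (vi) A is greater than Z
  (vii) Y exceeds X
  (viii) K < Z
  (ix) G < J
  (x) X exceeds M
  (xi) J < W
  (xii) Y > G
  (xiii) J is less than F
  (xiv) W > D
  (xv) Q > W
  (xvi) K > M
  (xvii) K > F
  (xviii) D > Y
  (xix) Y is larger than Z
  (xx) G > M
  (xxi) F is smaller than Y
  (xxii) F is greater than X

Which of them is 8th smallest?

Piecing the relations together gives one ordering: M < G < J < X < F < K < Z < Y < D < W < Q < A.
Counting 8 from the smallest end gives Y.

Y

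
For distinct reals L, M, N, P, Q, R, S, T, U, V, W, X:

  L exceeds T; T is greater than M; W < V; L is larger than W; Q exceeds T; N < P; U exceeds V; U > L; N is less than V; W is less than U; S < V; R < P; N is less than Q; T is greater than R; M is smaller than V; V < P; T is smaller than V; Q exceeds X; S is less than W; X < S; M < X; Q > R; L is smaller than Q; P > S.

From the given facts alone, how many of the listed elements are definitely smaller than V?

From V the given relations immediately reach M, S, W, T, N.
From those, X, R — 7 in total.
No other element is forced below V by the given relations, so the count is 7.

7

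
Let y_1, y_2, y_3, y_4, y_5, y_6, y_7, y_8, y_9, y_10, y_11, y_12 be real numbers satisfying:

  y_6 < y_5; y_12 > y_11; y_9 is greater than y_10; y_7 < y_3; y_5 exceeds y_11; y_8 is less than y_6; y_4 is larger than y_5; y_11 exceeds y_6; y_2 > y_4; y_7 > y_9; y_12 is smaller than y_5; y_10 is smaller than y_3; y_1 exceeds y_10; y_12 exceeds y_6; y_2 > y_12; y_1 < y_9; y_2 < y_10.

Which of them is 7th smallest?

Chaining the given pairs: y_8 < y_6 < y_11 < y_12 < y_5 < y_4 < y_2 < y_10 < y_1 < y_9 < y_7 < y_3.
The 7th smallest is y_2.

y_2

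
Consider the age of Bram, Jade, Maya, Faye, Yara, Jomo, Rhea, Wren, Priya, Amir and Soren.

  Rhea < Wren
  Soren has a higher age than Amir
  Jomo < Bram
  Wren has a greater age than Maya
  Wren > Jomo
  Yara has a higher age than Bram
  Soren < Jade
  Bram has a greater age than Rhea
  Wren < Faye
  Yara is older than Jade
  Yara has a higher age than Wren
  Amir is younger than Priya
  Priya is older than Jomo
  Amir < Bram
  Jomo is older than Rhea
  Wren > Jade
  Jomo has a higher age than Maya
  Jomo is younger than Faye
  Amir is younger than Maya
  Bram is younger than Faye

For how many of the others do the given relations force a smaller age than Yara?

From Yara the given relations immediately reach Jade, Wren, Bram.
From those, Amir, Rhea, Soren, Maya, Jomo — 8 in total.
No other element is forced below Yara by the given relations, so the count is 8.

8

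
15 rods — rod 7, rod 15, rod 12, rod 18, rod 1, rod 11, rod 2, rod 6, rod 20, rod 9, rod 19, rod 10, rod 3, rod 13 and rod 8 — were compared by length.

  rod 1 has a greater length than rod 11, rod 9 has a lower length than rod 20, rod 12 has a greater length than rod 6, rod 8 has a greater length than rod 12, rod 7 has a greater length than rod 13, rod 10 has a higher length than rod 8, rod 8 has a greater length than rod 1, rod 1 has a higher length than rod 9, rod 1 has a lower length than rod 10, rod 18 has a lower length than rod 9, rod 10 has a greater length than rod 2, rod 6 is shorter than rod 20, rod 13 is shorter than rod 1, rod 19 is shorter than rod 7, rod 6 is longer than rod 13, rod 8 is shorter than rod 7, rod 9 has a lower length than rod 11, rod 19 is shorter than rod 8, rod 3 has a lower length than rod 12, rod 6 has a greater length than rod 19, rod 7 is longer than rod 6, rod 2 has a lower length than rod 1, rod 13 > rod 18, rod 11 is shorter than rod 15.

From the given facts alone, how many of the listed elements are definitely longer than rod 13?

7

Directly above rod 13: rod 6, rod 1, rod 7.
One step further: rod 20, rod 12, rod 8, rod 10 (7 so far).
No other element is forced above rod 13 by the given relations, so the count is 7.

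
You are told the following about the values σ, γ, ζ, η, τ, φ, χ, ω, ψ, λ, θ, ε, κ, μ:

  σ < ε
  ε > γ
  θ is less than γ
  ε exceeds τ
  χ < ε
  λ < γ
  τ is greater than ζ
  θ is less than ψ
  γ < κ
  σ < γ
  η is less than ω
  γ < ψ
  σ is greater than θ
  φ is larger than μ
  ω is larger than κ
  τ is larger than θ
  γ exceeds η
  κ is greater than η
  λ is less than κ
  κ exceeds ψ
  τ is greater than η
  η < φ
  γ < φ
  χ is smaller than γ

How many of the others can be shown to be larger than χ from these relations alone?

Directly above χ: γ, ε.
One step further: ψ, κ, φ (5 so far).
One step further: ω (6 so far).
Nothing else is reachable above χ; 6 in all.

6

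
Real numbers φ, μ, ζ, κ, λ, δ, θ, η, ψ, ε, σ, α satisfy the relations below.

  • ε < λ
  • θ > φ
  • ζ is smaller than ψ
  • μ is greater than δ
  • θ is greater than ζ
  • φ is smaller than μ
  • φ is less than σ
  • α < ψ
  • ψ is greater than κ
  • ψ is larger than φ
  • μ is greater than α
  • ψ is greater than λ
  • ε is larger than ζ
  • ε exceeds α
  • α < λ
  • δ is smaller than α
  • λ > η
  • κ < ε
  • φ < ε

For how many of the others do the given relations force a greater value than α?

4

From α the given relations immediately reach μ, ε, λ, ψ.
No other element is forced above α by the given relations, so the count is 4.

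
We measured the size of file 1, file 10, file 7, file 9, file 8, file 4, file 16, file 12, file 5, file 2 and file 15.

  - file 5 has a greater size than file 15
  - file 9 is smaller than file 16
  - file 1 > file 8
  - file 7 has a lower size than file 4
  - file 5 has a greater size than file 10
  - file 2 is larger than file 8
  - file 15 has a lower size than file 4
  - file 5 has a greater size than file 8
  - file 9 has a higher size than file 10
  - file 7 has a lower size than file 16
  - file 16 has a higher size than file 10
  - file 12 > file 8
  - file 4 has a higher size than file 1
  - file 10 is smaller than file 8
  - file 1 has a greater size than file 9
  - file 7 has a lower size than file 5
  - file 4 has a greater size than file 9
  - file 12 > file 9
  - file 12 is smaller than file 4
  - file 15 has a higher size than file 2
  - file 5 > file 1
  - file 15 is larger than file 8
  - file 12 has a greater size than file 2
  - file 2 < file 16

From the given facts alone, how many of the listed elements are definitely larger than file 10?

Directly above file 10: file 9, file 8, file 16, file 5.
One step further: file 2, file 15, file 1, file 12, file 4 (9 so far).
No other element is forced above file 10 by the given relations, so the count is 9.

9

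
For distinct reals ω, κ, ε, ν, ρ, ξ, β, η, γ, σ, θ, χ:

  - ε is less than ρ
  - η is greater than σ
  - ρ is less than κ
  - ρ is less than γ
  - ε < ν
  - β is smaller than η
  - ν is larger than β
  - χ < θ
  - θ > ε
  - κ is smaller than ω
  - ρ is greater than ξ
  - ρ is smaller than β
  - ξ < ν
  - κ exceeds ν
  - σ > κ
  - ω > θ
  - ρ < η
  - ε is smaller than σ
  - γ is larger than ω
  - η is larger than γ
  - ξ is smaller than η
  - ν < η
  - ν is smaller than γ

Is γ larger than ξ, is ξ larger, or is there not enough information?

γ

The relevant relations are ξ < ρ; ρ < β; β < ν; ν < κ; κ < ω; ω < γ.
Together: ξ < ρ < β < ν < κ < ω < γ.
So γ is larger.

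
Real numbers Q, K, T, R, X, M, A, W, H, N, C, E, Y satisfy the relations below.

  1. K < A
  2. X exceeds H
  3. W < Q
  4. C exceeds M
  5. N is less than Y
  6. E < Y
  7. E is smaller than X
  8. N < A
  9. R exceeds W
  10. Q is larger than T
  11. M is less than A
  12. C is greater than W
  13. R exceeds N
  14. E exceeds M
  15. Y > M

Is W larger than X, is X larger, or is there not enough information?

undetermined

Following every chain through W: above W we get C, R, Q.
X is not reached, and no chain runs the other way from X to W.
So the given relations leave the order of W and X undetermined.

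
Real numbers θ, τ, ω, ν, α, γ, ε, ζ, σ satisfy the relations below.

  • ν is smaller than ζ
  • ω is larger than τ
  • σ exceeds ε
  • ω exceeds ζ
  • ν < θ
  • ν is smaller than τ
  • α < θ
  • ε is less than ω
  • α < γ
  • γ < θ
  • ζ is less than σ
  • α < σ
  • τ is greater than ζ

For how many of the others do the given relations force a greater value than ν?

From ν the given relations immediately reach ζ, τ, θ.
From those, σ, ω — 5 in total.
Nothing else is reachable above ν; 5 in all.

5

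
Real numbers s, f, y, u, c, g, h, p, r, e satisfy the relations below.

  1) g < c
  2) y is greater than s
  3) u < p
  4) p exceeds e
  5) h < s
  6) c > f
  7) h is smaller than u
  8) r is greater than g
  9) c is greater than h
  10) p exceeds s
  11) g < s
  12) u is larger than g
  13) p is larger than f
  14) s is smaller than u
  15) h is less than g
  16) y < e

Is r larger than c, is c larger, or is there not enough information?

Following every chain through c: below c we get h, g, f.
r is not reached, and no chain runs the other way from r to c.
So the given relations leave the order of c and r undetermined.

undetermined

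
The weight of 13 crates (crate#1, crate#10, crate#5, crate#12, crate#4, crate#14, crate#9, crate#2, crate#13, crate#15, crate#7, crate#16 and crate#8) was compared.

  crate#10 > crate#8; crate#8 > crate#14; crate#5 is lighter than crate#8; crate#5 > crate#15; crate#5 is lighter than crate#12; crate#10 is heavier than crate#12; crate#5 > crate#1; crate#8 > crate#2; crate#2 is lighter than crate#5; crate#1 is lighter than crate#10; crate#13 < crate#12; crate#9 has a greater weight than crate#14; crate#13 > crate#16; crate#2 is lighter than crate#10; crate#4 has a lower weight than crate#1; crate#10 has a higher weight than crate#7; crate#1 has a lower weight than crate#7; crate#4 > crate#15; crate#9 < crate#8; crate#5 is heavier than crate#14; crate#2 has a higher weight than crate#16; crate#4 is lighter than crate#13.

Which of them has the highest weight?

crate#10

Chaining downward from crate#10: directly below it, crate#2, crate#1, crate#12, crate#7, crate#8; then crate#4, crate#16, crate#14, crate#13, crate#5, crate#9; then crate#15.
That covers every other element, and nothing is given above crate#10, so crate#10 is the highest weight.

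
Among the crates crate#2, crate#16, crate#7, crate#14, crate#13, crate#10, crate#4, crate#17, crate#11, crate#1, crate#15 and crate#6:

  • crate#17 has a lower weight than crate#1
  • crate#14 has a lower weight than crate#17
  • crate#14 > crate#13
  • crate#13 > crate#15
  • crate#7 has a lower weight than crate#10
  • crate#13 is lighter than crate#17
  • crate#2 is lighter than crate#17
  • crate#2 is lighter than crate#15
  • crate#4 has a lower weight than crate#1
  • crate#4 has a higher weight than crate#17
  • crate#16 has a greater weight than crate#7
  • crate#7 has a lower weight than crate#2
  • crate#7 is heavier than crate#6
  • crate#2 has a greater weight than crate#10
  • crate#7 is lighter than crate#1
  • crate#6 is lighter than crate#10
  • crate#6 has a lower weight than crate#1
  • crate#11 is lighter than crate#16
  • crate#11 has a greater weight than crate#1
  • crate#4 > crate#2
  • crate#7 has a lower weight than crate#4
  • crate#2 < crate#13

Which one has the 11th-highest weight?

The consecutive relations fix a unique order: crate#6 < crate#7 < crate#10 < crate#2 < crate#15 < crate#13 < crate#14 < crate#17 < crate#4 < crate#1 < crate#11 < crate#16.
The 11th largest is crate#7.

crate#7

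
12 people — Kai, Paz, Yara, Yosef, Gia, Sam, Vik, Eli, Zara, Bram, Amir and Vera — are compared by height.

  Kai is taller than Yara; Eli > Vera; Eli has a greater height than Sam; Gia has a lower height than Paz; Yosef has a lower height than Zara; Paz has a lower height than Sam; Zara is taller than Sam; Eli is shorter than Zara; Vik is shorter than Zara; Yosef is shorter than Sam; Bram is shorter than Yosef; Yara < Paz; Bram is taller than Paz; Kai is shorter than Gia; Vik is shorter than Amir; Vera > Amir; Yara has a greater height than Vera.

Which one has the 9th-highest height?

Yara

Chaining the given pairs: Vik < Amir < Vera < Yara < Kai < Gia < Paz < Bram < Yosef < Sam < Eli < Zara.
The 9th largest is Yara.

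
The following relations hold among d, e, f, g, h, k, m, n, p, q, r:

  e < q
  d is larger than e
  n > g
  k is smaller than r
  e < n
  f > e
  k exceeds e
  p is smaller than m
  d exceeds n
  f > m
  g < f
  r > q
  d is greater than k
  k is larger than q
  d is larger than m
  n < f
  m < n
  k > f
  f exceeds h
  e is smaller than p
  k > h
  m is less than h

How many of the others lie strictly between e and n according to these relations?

Chaining upward from e reaches: p, m, q, h, f, k, d, r.
Chaining downward from n reaches: p, m, g.
Strictly between e and n are those in both lists: p, m — 2 elements.

2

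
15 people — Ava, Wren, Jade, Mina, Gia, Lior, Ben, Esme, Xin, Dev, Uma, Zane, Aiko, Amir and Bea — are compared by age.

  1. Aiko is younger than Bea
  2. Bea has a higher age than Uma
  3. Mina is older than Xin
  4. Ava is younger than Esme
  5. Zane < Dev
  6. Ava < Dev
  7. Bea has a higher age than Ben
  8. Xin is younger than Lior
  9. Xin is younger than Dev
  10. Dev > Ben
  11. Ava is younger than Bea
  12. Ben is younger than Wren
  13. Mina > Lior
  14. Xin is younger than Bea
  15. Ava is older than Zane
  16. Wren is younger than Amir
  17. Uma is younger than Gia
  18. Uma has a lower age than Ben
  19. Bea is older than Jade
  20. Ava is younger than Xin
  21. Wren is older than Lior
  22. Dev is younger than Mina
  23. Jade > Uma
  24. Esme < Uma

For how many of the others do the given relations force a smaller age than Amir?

From Amir the given relations immediately reach Wren.
From those, Ben, Lior — 3 in total.
From those, Uma, Xin — 5 in total.
From those, Ava, Esme — 7 in total.
From those, Zane — 8 in total.
Nothing else is reachable below Amir; 8 in all.

8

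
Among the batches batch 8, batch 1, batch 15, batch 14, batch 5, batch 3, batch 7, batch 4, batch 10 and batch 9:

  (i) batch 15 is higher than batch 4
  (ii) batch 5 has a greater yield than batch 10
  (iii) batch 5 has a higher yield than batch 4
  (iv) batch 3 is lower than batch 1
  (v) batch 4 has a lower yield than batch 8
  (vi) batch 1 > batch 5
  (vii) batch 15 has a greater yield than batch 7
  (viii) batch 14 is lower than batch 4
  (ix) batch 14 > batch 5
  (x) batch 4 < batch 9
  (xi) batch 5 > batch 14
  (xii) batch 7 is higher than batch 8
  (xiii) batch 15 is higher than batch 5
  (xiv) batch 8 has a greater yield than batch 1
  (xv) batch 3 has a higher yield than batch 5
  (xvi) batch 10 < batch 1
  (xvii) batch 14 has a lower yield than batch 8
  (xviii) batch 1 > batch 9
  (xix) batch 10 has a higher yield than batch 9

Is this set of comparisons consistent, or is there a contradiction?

inconsistent

We have batch 5 < batch 14 stated directly, yet also batch 14 < batch 4 < batch 9 < batch 10 < batch 5 by chaining the others — so batch 14 < batch 5. Contradiction.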